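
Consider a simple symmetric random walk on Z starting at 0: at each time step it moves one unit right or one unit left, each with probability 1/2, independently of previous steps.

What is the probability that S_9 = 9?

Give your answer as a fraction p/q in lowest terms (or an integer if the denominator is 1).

To reach position 9 after 9 steps: need 9 steps of +1 and 0 of -1.
Favorable paths: C(9,9) = 1
Total paths: 2^9 = 512
P = 1/512 = 1/512

Answer: 1/512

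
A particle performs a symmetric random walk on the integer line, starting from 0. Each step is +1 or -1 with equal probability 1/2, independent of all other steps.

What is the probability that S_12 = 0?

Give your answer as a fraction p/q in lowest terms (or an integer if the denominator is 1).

To return to 0 after 12 steps: need exactly 6 steps of +1 and 6 of -1.
Favorable paths: C(12,6) = 924
Total paths: 2^12 = 4096
P = 924/4096 = 231/1024

Answer: 231/1024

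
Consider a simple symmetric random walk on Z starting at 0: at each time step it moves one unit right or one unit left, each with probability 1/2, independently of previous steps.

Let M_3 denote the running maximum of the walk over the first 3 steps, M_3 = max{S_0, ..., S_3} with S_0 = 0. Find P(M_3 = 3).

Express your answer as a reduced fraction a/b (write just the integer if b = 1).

Let M_3 = max(S_0,...,S_3). Use the reflection principle: for j ≥ 1, #{paths with M_3 ≥ j} = #{S_3 ≥ j} + #{S_3 ≥ j+1}.
By reflection, #{M_3 ≥ 3} = #{S_3 ≥ 3} + #{S_3 ≥ 4} = 1 + 0 = 1.
#{M_3 ≥ 4} = #{S_3 ≥ 4} + #{S_3 ≥ 5} = 0 + 0 = 0.
#{M_3 = 3} = 1 - 0 = 1.
P(M_3 = 3) = 1/8 = 1/8

Answer: 1/8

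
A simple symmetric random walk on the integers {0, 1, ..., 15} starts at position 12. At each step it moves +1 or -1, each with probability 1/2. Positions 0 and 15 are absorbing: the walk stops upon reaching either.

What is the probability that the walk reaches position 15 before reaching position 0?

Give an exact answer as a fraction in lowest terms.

Symmetric walk (p = 1/2): the harmonic-function argument gives P(hit 15 before 0 | start at 12) = a/N.
P = 12/15 = 4/5

Answer: 4/5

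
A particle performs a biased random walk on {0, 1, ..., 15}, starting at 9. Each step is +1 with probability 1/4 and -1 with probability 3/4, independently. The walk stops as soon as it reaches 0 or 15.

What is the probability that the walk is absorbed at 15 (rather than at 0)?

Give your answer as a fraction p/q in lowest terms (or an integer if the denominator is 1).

Answer: 757/551881

Derivation:
Biased walk: p = 1/4, q = 3/4, r = q/p = 3
Gambler's ruin: P(hit 15 before 0 | start at 9) = (1 - r^a)/(1 - r^N)
r^9 = 19683; r^15 = 14348907
P = (1 - 19683) / (1 - 14348907) = -19682 / -14348906 = 757/551881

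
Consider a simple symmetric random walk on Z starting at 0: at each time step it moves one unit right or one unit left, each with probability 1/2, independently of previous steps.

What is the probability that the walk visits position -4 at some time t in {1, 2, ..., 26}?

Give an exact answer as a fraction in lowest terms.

Answer: 1854169/4194304

Derivation:
Count via complement. Let g(t,s) = #length-t paths at position s with S_1..S_t all ≠ -4.
g(t,s) = g(t-1,s-1) + g(t-1,s+1) for s ≠ -4; g(t,-4) = 0.
t=0: g(0,0)=1
t=1: g(1,-1)=1 g(1,1)=1
t=2: g(2,-2)=1 g(2,0)=2 g(2,2)=1
t=3: g(3,-3)=1 g(3,-1)=3 g(3,1)=3 g(3,3)=1
t=4: g(4,-2)=4 g(4,0)=6 g(4,2)=4 g(4,4)=1
t=5: g(5,-3)=4 g(5,-1)=10 g(5,1)=10 g(5,3)=5 g(5,5)=1
t=6: g(6,-2)=14 g(6,0)=20 g(6,2)=15 g(6,4)=6 g(6,6)=1
t=7: g(7,-3)=14 g(7,-1)=34 g(7,1)=35 g(7,3)=21 g(7,5)=7 g(7,7)=1
t=8: g(8,-2)=48 g(8,0)=69 g(8,2)=56 g(8,4)=28 g(8,6)=8 g(8,8)=1
t=9: g(9,-3)=48 g(9,-1)=117 g(9,1)=125 g(9,3)=84 g(9,5)=36 g(9,7)=9 g(9,9)=1
t=10: g(10,-2)=165 g(10,0)=242 g(10,2)=209 g(10,4)=120 g(10,6)=45 g(10,8)=10 g(10,10)=1
t=11: g(11,-3)=165 g(11,-1)=407 g(11,1)=451 g(11,3)=329 g(11,5)=165 g(11,7)=55 g(11,9)=11 g(11,11)=1
t=12: g(12,-2)=572 g(12,0)=858 g(12,2)=780 g(12,4)=494 g(12,6)=220 g(12,8)=66 g(12,10)=12 g(12,12)=1
t=13: g(13,-3)=572 g(13,-1)=1430 g(13,1)=1638 g(13,3)=1274 g(13,5)=714 g(13,7)=286 g(13,9)=78 g(13,11)=13 g(13,13)=1
t=14: g(14,-2)=2002 g(14,0)=3068 g(14,2)=2912 g(14,4)=1988 g(14,6)=1000 g(14,8)=364 g(14,10)=91 g(14,12)=14 g(14,14)=1
t=15: g(15,-3)=2002 g(15,-1)=5070 g(15,1)=5980 g(15,3)=4900 g(15,5)=2988 g(15,7)=1364 g(15,9)=455 g(15,11)=105 g(15,13)=15 g(15,15)=1
t=16: g(16,-2)=7072 g(16,0)=11050 g(16,2)=10880 g(16,4)=7888 g(16,6)=4352 g(16,8)=1819 g(16,10)=560 g(16,12)=120 g(16,14)=16 g(16,16)=1
t=17: g(17,-3)=7072 g(17,-1)=18122 g(17,1)=21930 g(17,3)=18768 g(17,5)=12240 g(17,7)=6171 g(17,9)=2379 g(17,11)=680 g(17,13)=136 g(17,15)=17 g(17,17)=1
t=18: g(18,-2)=25194 g(18,0)=40052 g(18,2)=40698 g(18,4)=31008 g(18,6)=18411 g(18,8)=8550 g(18,10)=3059 g(18,12)=816 g(18,14)=153 g(18,16)=18 g(18,18)=1
t=19: g(19,-3)=25194 g(19,-1)=65246 g(19,1)=80750 g(19,3)=71706 g(19,5)=49419 g(19,7)=26961 g(19,9)=11609 g(19,11)=3875 g(19,13)=969 g(19,15)=171 g(19,17)=19 g(19,19)=1
t=20: g(20,-2)=90440 g(20,0)=145996 g(20,2)=152456 g(20,4)=121125 g(20,6)=76380 g(20,8)=38570 g(20,10)=15484 g(20,12)=4844 g(20,14)=1140 g(20,16)=190 g(20,18)=20 g(20,20)=1
t=21: g(21,-3)=90440 g(21,-1)=236436 g(21,1)=298452 g(21,3)=273581 g(21,5)=197505 g(21,7)=114950 g(21,9)=54054 g(21,11)=20328 g(21,13)=5984 g(21,15)=1330 g(21,17)=210 g(21,19)=21 g(21,21)=1
t=22: g(22,-2)=326876 g(22,0)=534888 g(22,2)=572033 g(22,4)=471086 g(22,6)=312455 g(22,8)=169004 g(22,10)=74382 g(22,12)=26312 g(22,14)=7314 g(22,16)=1540 g(22,18)=231 g(22,20)=22 g(22,22)=1
t=23: g(23,-3)=326876 g(23,-1)=861764 g(23,1)=1106921 g(23,3)=1043119 g(23,5)=783541 g(23,7)=481459 g(23,9)=243386 g(23,11)=100694 g(23,13)=33626 g(23,15)=8854 g(23,17)=1771 g(23,19)=253 g(23,21)=23 g(23,23)=1
t=24: g(24,-2)=1188640 g(24,0)=1968685 g(24,2)=2150040 g(24,4)=1826660 g(24,6)=1265000 g(24,8)=724845 g(24,10)=344080 g(24,12)=134320 g(24,14)=42480 g(24,16)=10625 g(24,18)=2024 g(24,20)=276 g(24,22)=24 g(24,24)=1
t=25: g(25,-3)=1188640 g(25,-1)=3157325 g(25,1)=4118725 g(25,3)=3976700 g(25,5)=3091660 g(25,7)=1989845 g(25,9)=1068925 g(25,11)=478400 g(25,13)=176800 g(25,15)=53105 g(25,17)=12649 g(25,19)=2300 g(25,21)=300 g(25,23)=25 g(25,25)=1
t=26: g(26,-2)=4345965 g(26,0)=7276050 g(26,2)=8095425 g(26,4)=7068360 g(26,6)=5081505 g(26,8)=3058770 g(26,10)=1547325 g(26,12)=655200 g(26,14)=229905 g(26,16)=65754 g(26,18)=14949 g(26,20)=2600 g(26,22)=325 g(26,24)=26 g(26,26)=1
Paths never hitting -4: Σ_s g(26,s) = 37442160
Paths hitting -4: 2^26 - 37442160 = 29666704
P = 29666704/67108864 = 1854169/4194304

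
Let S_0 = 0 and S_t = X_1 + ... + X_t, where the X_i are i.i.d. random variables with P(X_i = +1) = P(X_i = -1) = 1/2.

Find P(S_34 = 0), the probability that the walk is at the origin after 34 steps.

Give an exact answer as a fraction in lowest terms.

Answer: 583401555/4294967296

Derivation:
To return to 0 after 34 steps: need exactly 17 steps of +1 and 17 of -1.
Favorable paths: C(34,17) = 2333606220
Total paths: 2^34 = 17179869184
P = 2333606220/17179869184 = 583401555/4294967296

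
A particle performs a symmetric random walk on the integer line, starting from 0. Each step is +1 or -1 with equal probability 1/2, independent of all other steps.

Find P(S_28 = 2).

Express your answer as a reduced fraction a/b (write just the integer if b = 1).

Answer: 2340135/16777216

Derivation:
To reach position 2 after 28 steps: need 15 steps of +1 and 13 of -1.
Favorable paths: C(28,15) = 37442160
Total paths: 2^28 = 268435456
P = 37442160/268435456 = 2340135/16777216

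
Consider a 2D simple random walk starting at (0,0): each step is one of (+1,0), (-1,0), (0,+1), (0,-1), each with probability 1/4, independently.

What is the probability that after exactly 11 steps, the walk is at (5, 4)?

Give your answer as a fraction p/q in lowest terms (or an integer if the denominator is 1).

Answer: 2541/2097152

Derivation:
Let h be the number of horizontal steps (so 11-h are vertical). To end at (5,4) need (h+5)/2 right-steps and ((11-h)+4)/2 up-steps.
Sum over h with 5 ≤ h ≤ 7, h ≡ 1 (mod 2), 11-h ≡ 0 (mod 2):
h=5: C(11,5)·C(5,5)·C(6,5) = 462·1·6 = 2772
h=7: C(11,7)·C(7,6)·C(4,4) = 330·7·1 = 2310
Total favorable: 5082
Total paths: 4^11 = 4194304
P = 5082/4194304 = 2541/2097152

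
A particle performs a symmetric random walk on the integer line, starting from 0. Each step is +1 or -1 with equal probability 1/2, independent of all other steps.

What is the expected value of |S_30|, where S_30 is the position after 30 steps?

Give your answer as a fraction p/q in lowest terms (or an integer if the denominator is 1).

S_30 takes values m ≡ 0 (mod 2) with |m| ≤ 30; P(S_30=m) = C(30,(30+m)/2)/2^30.
Total paths: 2^30 = 1073741824
Distribution: P(S=-30)=1/1073741824, P(S=-28)=30/1073741824, P(S=-26)=435/1073741824, P(S=-24)=4060/1073741824, P(S=-22)=27405/1073741824, P(S=-20)=142506/1073741824, P(S=-18)=593775/1073741824, P(S=-16)=2035800/1073741824, P(S=-14)=5852925/1073741824, P(S=-12)=14307150/1073741824, P(S=-10)=30045015/1073741824, P(S=-8)=54627300/1073741824, P(S=-6)=86493225/1073741824, P(S=-4)=119759850/1073741824, P(S=-2)=145422675/1073741824, P(S=0)=155117520/1073741824, P(S=2)=145422675/1073741824, P(S=4)=119759850/1073741824, P(S=6)=86493225/1073741824, P(S=8)=54627300/1073741824, P(S=10)=30045015/1073741824, P(S=12)=14307150/1073741824, P(S=14)=5852925/1073741824, P(S=16)=2035800/1073741824, P(S=18)=593775/1073741824, P(S=20)=142506/1073741824, P(S=22)=27405/1073741824, P(S=24)=4060/1073741824, P(S=26)=435/1073741824, P(S=28)=30/1073741824, P(S=30)=1/1073741824
E[|S_30|] = Σ_m |m|·P(S_30=m) = 4653525600/1073741824 = 145422675/33554432

Answer: 145422675/33554432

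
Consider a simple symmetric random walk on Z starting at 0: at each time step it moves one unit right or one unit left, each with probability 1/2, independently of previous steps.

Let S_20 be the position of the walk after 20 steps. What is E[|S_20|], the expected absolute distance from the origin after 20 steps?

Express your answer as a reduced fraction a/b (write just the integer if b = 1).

S_20 takes values m ≡ 0 (mod 2) with |m| ≤ 20; P(S_20=m) = C(20,(20+m)/2)/2^20.
Total paths: 2^20 = 1048576
Distribution: P(S=-20)=1/1048576, P(S=-18)=20/1048576, P(S=-16)=190/1048576, P(S=-14)=1140/1048576, P(S=-12)=4845/1048576, P(S=-10)=15504/1048576, P(S=-8)=38760/1048576, P(S=-6)=77520/1048576, P(S=-4)=125970/1048576, P(S=-2)=167960/1048576, P(S=0)=184756/1048576, P(S=2)=167960/1048576, P(S=4)=125970/1048576, P(S=6)=77520/1048576, P(S=8)=38760/1048576, P(S=10)=15504/1048576, P(S=12)=4845/1048576, P(S=14)=1140/1048576, P(S=16)=190/1048576, P(S=18)=20/1048576, P(S=20)=1/1048576
E[|S_20|] = Σ_m |m|·P(S_20=m) = 3695120/1048576 = 230945/65536

Answer: 230945/65536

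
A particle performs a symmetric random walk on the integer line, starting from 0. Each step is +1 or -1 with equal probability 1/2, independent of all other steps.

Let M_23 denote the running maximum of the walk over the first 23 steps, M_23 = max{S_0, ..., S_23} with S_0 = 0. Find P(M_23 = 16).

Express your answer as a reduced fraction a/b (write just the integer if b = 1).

Let M_23 = max(S_0,...,S_23). Use the reflection principle: for j ≥ 1, #{paths with M_23 ≥ j} = #{S_23 ≥ j} + #{S_23 ≥ j+1}.
By reflection, #{M_23 ≥ 16} = #{S_23 ≥ 16} + #{S_23 ≥ 17} = 2048 + 2048 = 4096.
#{M_23 ≥ 17} = #{S_23 ≥ 17} + #{S_23 ≥ 18} = 2048 + 277 = 2325.
#{M_23 = 16} = 4096 - 2325 = 1771.
P(M_23 = 16) = 1771/8388608 = 1771/8388608

Answer: 1771/8388608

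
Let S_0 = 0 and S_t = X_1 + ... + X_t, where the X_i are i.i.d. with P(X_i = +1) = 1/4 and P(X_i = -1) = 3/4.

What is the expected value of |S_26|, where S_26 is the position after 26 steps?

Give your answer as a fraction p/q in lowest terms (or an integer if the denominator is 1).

Answer: 3661454193819539/281474976710656

Derivation:
S_26 takes values m ≡ 0 (mod 2) with |m| ≤ 26; P(S_26=m) = C(26,(26+m)/2) · (1/4)^((26+m)/2) · (3/4)^((26-m)/2).
Distribution: P(S=-26)=2541865828329/4503599627370496, P(S=-24)=11014751922759/2251799813685248, P(S=-22)=91789599356325/4503599627370496, P(S=-20)=30596533118775/562949953421312, P(S=-18)=234573420577275/2251799813685248, P(S=-16)=172020508423335/1125899906842624, P(S=-14)=401381186321115/2251799813685248, P(S=-12)=95566949124075/562949953421312, P(S=-10)=605257344452475/4503599627370496, P(S=-8)=201752448150825/2251799813685248, P(S=-6)=228652774570935/4503599627370496, P(S=-4)=6928871956695/281474976710656, P(S=-2)=11548119927825/1125899906842624, P(S=0)=2072739474225/562949953421312, P(S=2)=1283124436425/1125899906842624, P(S=4)=85541629095/281474976710656, P(S=6)=313652640015/4503599627370496, P(S=8)=30750258825/2251799813685248, P(S=10)=10250086275/4503599627370496, P(S=12)=179826075/562949953421312, P(S=14)=83918835/2251799813685248, P(S=16)=3996135/1125899906842624, P(S=18)=605475/2251799813685248, P(S=20)=8775/562949953421312, P(S=22)=2925/4503599627370496, P(S=24)=39/2251799813685248, P(S=26)=1/4503599627370496
E[|S_26|] = Σ_m |m|·P(S_26=m) = 3661454193819539/281474976710656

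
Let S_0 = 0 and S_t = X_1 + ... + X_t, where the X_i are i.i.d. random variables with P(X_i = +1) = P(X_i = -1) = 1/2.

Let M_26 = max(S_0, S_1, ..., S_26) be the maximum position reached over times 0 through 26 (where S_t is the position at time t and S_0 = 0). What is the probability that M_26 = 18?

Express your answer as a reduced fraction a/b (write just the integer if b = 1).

Let M_26 = max(S_0,...,S_26). Use the reflection principle: for j ≥ 1, #{paths with M_26 ≥ j} = #{S_26 ≥ j} + #{S_26 ≥ j+1}.
By reflection, #{M_26 ≥ 18} = #{S_26 ≥ 18} + #{S_26 ≥ 19} = 17902 + 2952 = 20854.
#{M_26 ≥ 19} = #{S_26 ≥ 19} + #{S_26 ≥ 20} = 2952 + 2952 = 5904.
#{M_26 = 18} = 20854 - 5904 = 14950.
P(M_26 = 18) = 14950/67108864 = 7475/33554432

Answer: 7475/33554432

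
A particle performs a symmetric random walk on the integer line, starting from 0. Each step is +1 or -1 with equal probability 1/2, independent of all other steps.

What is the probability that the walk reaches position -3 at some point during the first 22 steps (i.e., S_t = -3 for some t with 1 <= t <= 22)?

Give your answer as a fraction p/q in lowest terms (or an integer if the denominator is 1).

Count via complement. Let g(t,s) = #length-t paths at position s with S_1..S_t all ≠ -3.
g(t,s) = g(t-1,s-1) + g(t-1,s+1) for s ≠ -3; g(t,-3) = 0.
t=0: g(0,0)=1
t=1: g(1,-1)=1 g(1,1)=1
t=2: g(2,-2)=1 g(2,0)=2 g(2,2)=1
t=3: g(3,-1)=3 g(3,1)=3 g(3,3)=1
t=4: g(4,-2)=3 g(4,0)=6 g(4,2)=4 g(4,4)=1
t=5: g(5,-1)=9 g(5,1)=10 g(5,3)=5 g(5,5)=1
t=6: g(6,-2)=9 g(6,0)=19 g(6,2)=15 g(6,4)=6 g(6,6)=1
t=7: g(7,-1)=28 g(7,1)=34 g(7,3)=21 g(7,5)=7 g(7,7)=1
t=8: g(8,-2)=28 g(8,0)=62 g(8,2)=55 g(8,4)=28 g(8,6)=8 g(8,8)=1
t=9: g(9,-1)=90 g(9,1)=117 g(9,3)=83 g(9,5)=36 g(9,7)=9 g(9,9)=1
t=10: g(10,-2)=90 g(10,0)=207 g(10,2)=200 g(10,4)=119 g(10,6)=45 g(10,8)=10 g(10,10)=1
t=11: g(11,-1)=297 g(11,1)=407 g(11,3)=319 g(11,5)=164 g(11,7)=55 g(11,9)=11 g(11,11)=1
t=12: g(12,-2)=297 g(12,0)=704 g(12,2)=726 g(12,4)=483 g(12,6)=219 g(12,8)=66 g(12,10)=12 g(12,12)=1
t=13: g(13,-1)=1001 g(13,1)=1430 g(13,3)=1209 g(13,5)=702 g(13,7)=285 g(13,9)=78 g(13,11)=13 g(13,13)=1
t=14: g(14,-2)=1001 g(14,0)=2431 g(14,2)=2639 g(14,4)=1911 g(14,6)=987 g(14,8)=363 g(14,10)=91 g(14,12)=14 g(14,14)=1
t=15: g(15,-1)=3432 g(15,1)=5070 g(15,3)=4550 g(15,5)=2898 g(15,7)=1350 g(15,9)=454 g(15,11)=105 g(15,13)=15 g(15,15)=1
t=16: g(16,-2)=3432 g(16,0)=8502 g(16,2)=9620 g(16,4)=7448 g(16,6)=4248 g(16,8)=1804 g(16,10)=559 g(16,12)=120 g(16,14)=16 g(16,16)=1
t=17: g(17,-1)=11934 g(17,1)=18122 g(17,3)=17068 g(17,5)=11696 g(17,7)=6052 g(17,9)=2363 g(17,11)=679 g(17,13)=136 g(17,15)=17 g(17,17)=1
t=18: g(18,-2)=11934 g(18,0)=30056 g(18,2)=35190 g(18,4)=28764 g(18,6)=17748 g(18,8)=8415 g(18,10)=3042 g(18,12)=815 g(18,14)=153 g(18,16)=18 g(18,18)=1
t=19: g(19,-1)=41990 g(19,1)=65246 g(19,3)=63954 g(19,5)=46512 g(19,7)=26163 g(19,9)=11457 g(19,11)=3857 g(19,13)=968 g(19,15)=171 g(19,17)=19 g(19,19)=1
t=20: g(20,-2)=41990 g(20,0)=107236 g(20,2)=129200 g(20,4)=110466 g(20,6)=72675 g(20,8)=37620 g(20,10)=15314 g(20,12)=4825 g(20,14)=1139 g(20,16)=190 g(20,18)=20 g(20,20)=1
t=21: g(21,-1)=149226 g(21,1)=236436 g(21,3)=239666 g(21,5)=183141 g(21,7)=110295 g(21,9)=52934 g(21,11)=20139 g(21,13)=5964 g(21,15)=1329 g(21,17)=210 g(21,19)=21 g(21,21)=1
t=22: g(22,-2)=149226 g(22,0)=385662 g(22,2)=476102 g(22,4)=422807 g(22,6)=293436 g(22,8)=163229 g(22,10)=73073 g(22,12)=26103 g(22,14)=7293 g(22,16)=1539 g(22,18)=231 g(22,20)=22 g(22,22)=1
Paths never hitting -3: Σ_s g(22,s) = 1998724
Paths hitting -3: 2^22 - 1998724 = 2195580
P = 2195580/4194304 = 548895/1048576

Answer: 548895/1048576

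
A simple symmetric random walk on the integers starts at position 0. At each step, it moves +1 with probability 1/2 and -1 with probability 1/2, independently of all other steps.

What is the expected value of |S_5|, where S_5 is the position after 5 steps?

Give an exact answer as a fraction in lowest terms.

S_5 takes values m ≡ 1 (mod 2) with |m| ≤ 5; P(S_5=m) = C(5,(5+m)/2)/2^5.
Total paths: 2^5 = 32
Distribution: P(S=-5)=1/32, P(S=-3)=5/32, P(S=-1)=10/32, P(S=1)=10/32, P(S=3)=5/32, P(S=5)=1/32
E[|S_5|] = Σ_m |m|·P(S_5=m) = 60/32 = 15/8

Answer: 15/8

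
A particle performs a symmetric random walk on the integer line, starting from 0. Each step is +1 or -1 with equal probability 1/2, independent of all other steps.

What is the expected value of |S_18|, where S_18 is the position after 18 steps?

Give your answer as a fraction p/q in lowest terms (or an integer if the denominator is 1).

Answer: 109395/32768

Derivation:
S_18 takes values m ≡ 0 (mod 2) with |m| ≤ 18; P(S_18=m) = C(18,(18+m)/2)/2^18.
Total paths: 2^18 = 262144
Distribution: P(S=-18)=1/262144, P(S=-16)=18/262144, P(S=-14)=153/262144, P(S=-12)=816/262144, P(S=-10)=3060/262144, P(S=-8)=8568/262144, P(S=-6)=18564/262144, P(S=-4)=31824/262144, P(S=-2)=43758/262144, P(S=0)=48620/262144, P(S=2)=43758/262144, P(S=4)=31824/262144, P(S=6)=18564/262144, P(S=8)=8568/262144, P(S=10)=3060/262144, P(S=12)=816/262144, P(S=14)=153/262144, P(S=16)=18/262144, P(S=18)=1/262144
E[|S_18|] = Σ_m |m|·P(S_18=m) = 875160/262144 = 109395/32768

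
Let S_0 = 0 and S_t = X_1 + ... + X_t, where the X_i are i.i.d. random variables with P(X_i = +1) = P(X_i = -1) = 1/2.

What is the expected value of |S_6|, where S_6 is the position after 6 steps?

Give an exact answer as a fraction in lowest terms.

Answer: 15/8

Derivation:
S_6 takes values m ≡ 0 (mod 2) with |m| ≤ 6; P(S_6=m) = C(6,(6+m)/2)/2^6.
Total paths: 2^6 = 64
Distribution: P(S=-6)=1/64, P(S=-4)=6/64, P(S=-2)=15/64, P(S=0)=20/64, P(S=2)=15/64, P(S=4)=6/64, P(S=6)=1/64
E[|S_6|] = Σ_m |m|·P(S_6=m) = 120/64 = 15/8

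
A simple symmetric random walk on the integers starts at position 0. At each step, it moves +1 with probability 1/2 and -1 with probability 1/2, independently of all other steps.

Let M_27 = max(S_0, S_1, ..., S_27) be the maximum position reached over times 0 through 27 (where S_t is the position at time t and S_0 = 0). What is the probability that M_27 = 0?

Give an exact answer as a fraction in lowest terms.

Answer: 5014575/33554432

Derivation:
Let M_27 = max(S_0,...,S_27). Use the reflection principle: for j ≥ 1, #{paths with M_27 ≥ j} = #{S_27 ≥ j} + #{S_27 ≥ j+1}.
P(M_27 ≥ 0) = 1 since S_0 = 0, so #{M_27 ≥ 0} = 134217728.
#{M_27 ≥ 1} = #{S_27 ≥ 1} + #{S_27 ≥ 2} = 67108864 + 47050564 = 114159428.
#{M_27 = 0} = 134217728 - 114159428 = 20058300.
P(M_27 = 0) = 20058300/134217728 = 5014575/33554432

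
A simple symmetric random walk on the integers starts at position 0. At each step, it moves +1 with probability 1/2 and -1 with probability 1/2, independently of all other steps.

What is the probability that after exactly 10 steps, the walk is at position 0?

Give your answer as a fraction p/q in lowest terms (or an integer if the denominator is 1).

Answer: 63/256

Derivation:
To return to 0 after 10 steps: need exactly 5 steps of +1 and 5 of -1.
Favorable paths: C(10,5) = 252
Total paths: 2^10 = 1024
P = 252/1024 = 63/256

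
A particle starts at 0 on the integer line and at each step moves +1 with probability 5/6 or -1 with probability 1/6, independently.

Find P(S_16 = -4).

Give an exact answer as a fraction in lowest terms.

To reach position -4 after 16 steps: need 6 steps of +1 and 10 steps of -1.
Number of such sequences: C(16,6) = 8008
Each has probability (5/6)^6 · (1/6)^10 = 15625/2821109907456
P = 8008 · 15625/2821109907456 = 15640625/352638738432

Answer: 15640625/352638738432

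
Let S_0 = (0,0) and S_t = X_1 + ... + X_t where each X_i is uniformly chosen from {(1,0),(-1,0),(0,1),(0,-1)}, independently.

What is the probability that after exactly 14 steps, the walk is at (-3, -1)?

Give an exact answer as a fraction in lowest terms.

Answer: 3006003/134217728

Derivation:
Let h be the number of horizontal steps (so 14-h are vertical). To end at (-3,-1) need (h-3)/2 right-steps and ((14-h)-1)/2 up-steps.
Sum over h with 3 ≤ h ≤ 13, h ≡ 1 (mod 2), 14-h ≡ 1 (mod 2):
h=3: C(14,3)·C(3,0)·C(11,5) = 364·1·462 = 168168
h=5: C(14,5)·C(5,1)·C(9,4) = 2002·5·126 = 1261260
h=7: C(14,7)·C(7,2)·C(7,3) = 3432·21·35 = 2522520
h=9: C(14,9)·C(9,3)·C(5,2) = 2002·84·10 = 1681680
h=11: C(14,11)·C(11,4)·C(3,1) = 364·330·3 = 360360
h=13: C(14,13)·C(13,5)·C(1,0) = 14·1287·1 = 18018
Total favorable: 6012006
Total paths: 4^14 = 268435456
P = 6012006/268435456 = 3006003/134217728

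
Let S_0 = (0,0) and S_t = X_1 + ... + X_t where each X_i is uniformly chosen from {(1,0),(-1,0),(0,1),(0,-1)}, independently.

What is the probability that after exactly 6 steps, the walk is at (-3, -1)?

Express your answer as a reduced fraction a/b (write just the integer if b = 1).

Answer: 45/2048

Derivation:
Let h be the number of horizontal steps (so 6-h are vertical). To end at (-3,-1) need (h-3)/2 right-steps and ((6-h)-1)/2 up-steps.
Sum over h with 3 ≤ h ≤ 5, h ≡ 1 (mod 2), 6-h ≡ 1 (mod 2):
h=3: C(6,3)·C(3,0)·C(3,1) = 20·1·3 = 60
h=5: C(6,5)·C(5,1)·C(1,0) = 6·5·1 = 30
Total favorable: 90
Total paths: 4^6 = 4096
P = 90/4096 = 45/2048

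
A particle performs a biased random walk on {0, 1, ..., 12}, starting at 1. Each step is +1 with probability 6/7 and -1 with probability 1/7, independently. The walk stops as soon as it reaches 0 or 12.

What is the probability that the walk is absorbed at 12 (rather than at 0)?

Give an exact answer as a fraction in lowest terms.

Biased walk: p = 6/7, q = 1/7, r = q/p = 1/6
Gambler's ruin: P(hit 12 before 0 | start at 1) = (1 - r^a)/(1 - r^N)
r^1 = 1/6; r^12 = 1/2176782336
P = (1 - 1/6) / (1 - 1/2176782336) = 5/6 / 2176782335/2176782336 = 362797056/435356467

Answer: 362797056/435356467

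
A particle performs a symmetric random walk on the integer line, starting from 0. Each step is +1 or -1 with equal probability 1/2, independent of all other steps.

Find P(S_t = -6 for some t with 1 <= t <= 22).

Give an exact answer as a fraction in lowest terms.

Answer: 440485/2097152

Derivation:
Count via complement. Let g(t,s) = #length-t paths at position s with S_1..S_t all ≠ -6.
g(t,s) = g(t-1,s-1) + g(t-1,s+1) for s ≠ -6; g(t,-6) = 0.
t=0: g(0,0)=1
t=1: g(1,-1)=1 g(1,1)=1
t=2: g(2,-2)=1 g(2,0)=2 g(2,2)=1
t=3: g(3,-3)=1 g(3,-1)=3 g(3,1)=3 g(3,3)=1
t=4: g(4,-4)=1 g(4,-2)=4 g(4,0)=6 g(4,2)=4 g(4,4)=1
t=5: g(5,-5)=1 g(5,-3)=5 g(5,-1)=10 g(5,1)=10 g(5,3)=5 g(5,5)=1
t=6: g(6,-4)=6 g(6,-2)=15 g(6,0)=20 g(6,2)=15 g(6,4)=6 g(6,6)=1
t=7: g(7,-5)=6 g(7,-3)=21 g(7,-1)=35 g(7,1)=35 g(7,3)=21 g(7,5)=7 g(7,7)=1
t=8: g(8,-4)=27 g(8,-2)=56 g(8,0)=70 g(8,2)=56 g(8,4)=28 g(8,6)=8 g(8,8)=1
t=9: g(9,-5)=27 g(9,-3)=83 g(9,-1)=126 g(9,1)=126 g(9,3)=84 g(9,5)=36 g(9,7)=9 g(9,9)=1
t=10: g(10,-4)=110 g(10,-2)=209 g(10,0)=252 g(10,2)=210 g(10,4)=120 g(10,6)=45 g(10,8)=10 g(10,10)=1
t=11: g(11,-5)=110 g(11,-3)=319 g(11,-1)=461 g(11,1)=462 g(11,3)=330 g(11,5)=165 g(11,7)=55 g(11,9)=11 g(11,11)=1
t=12: g(12,-4)=429 g(12,-2)=780 g(12,0)=923 g(12,2)=792 g(12,4)=495 g(12,6)=220 g(12,8)=66 g(12,10)=12 g(12,12)=1
t=13: g(13,-5)=429 g(13,-3)=1209 g(13,-1)=1703 g(13,1)=1715 g(13,3)=1287 g(13,5)=715 g(13,7)=286 g(13,9)=78 g(13,11)=13 g(13,13)=1
t=14: g(14,-4)=1638 g(14,-2)=2912 g(14,0)=3418 g(14,2)=3002 g(14,4)=2002 g(14,6)=1001 g(14,8)=364 g(14,10)=91 g(14,12)=14 g(14,14)=1
t=15: g(15,-5)=1638 g(15,-3)=4550 g(15,-1)=6330 g(15,1)=6420 g(15,3)=5004 g(15,5)=3003 g(15,7)=1365 g(15,9)=455 g(15,11)=105 g(15,13)=15 g(15,15)=1
t=16: g(16,-4)=6188 g(16,-2)=10880 g(16,0)=12750 g(16,2)=11424 g(16,4)=8007 g(16,6)=4368 g(16,8)=1820 g(16,10)=560 g(16,12)=120 g(16,14)=16 g(16,16)=1
t=17: g(17,-5)=6188 g(17,-3)=17068 g(17,-1)=23630 g(17,1)=24174 g(17,3)=19431 g(17,5)=12375 g(17,7)=6188 g(17,9)=2380 g(17,11)=680 g(17,13)=136 g(17,15)=17 g(17,17)=1
t=18: g(18,-4)=23256 g(18,-2)=40698 g(18,0)=47804 g(18,2)=43605 g(18,4)=31806 g(18,6)=18563 g(18,8)=8568 g(18,10)=3060 g(18,12)=816 g(18,14)=153 g(18,16)=18 g(18,18)=1
t=19: g(19,-5)=23256 g(19,-3)=63954 g(19,-1)=88502 g(19,1)=91409 g(19,3)=75411 g(19,5)=50369 g(19,7)=27131 g(19,9)=11628 g(19,11)=3876 g(19,13)=969 g(19,15)=171 g(19,17)=19 g(19,19)=1
t=20: g(20,-4)=87210 g(20,-2)=152456 g(20,0)=179911 g(20,2)=166820 g(20,4)=125780 g(20,6)=77500 g(20,8)=38759 g(20,10)=15504 g(20,12)=4845 g(20,14)=1140 g(20,16)=190 g(20,18)=20 g(20,20)=1
t=21: g(21,-5)=87210 g(21,-3)=239666 g(21,-1)=332367 g(21,1)=346731 g(21,3)=292600 g(21,5)=203280 g(21,7)=116259 g(21,9)=54263 g(21,11)=20349 g(21,13)=5985 g(21,15)=1330 g(21,17)=210 g(21,19)=21 g(21,21)=1
t=22: g(22,-4)=326876 g(22,-2)=572033 g(22,0)=679098 g(22,2)=639331 g(22,4)=495880 g(22,6)=319539 g(22,8)=170522 g(22,10)=74612 g(22,12)=26334 g(22,14)=7315 g(22,16)=1540 g(22,18)=231 g(22,20)=22 g(22,22)=1
Paths never hitting -6: Σ_s g(22,s) = 3313334
Paths hitting -6: 2^22 - 3313334 = 880970
P = 880970/4194304 = 440485/2097152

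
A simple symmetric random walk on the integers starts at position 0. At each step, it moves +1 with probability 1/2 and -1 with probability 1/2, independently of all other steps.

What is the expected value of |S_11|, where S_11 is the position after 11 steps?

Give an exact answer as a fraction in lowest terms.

Answer: 693/256

Derivation:
S_11 takes values m ≡ 1 (mod 2) with |m| ≤ 11; P(S_11=m) = C(11,(11+m)/2)/2^11.
Total paths: 2^11 = 2048
Distribution: P(S=-11)=1/2048, P(S=-9)=11/2048, P(S=-7)=55/2048, P(S=-5)=165/2048, P(S=-3)=330/2048, P(S=-1)=462/2048, P(S=1)=462/2048, P(S=3)=330/2048, P(S=5)=165/2048, P(S=7)=55/2048, P(S=9)=11/2048, P(S=11)=1/2048
E[|S_11|] = Σ_m |m|·P(S_11=m) = 5544/2048 = 693/256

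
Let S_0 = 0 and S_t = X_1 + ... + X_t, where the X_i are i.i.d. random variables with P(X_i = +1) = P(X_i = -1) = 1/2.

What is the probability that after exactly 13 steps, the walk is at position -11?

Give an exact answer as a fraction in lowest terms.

Answer: 13/8192

Derivation:
To reach position -11 after 13 steps: need 1 step of +1 and 12 of -1.
Favorable paths: C(13,1) = 13
Total paths: 2^13 = 8192
P = 13/8192 = 13/8192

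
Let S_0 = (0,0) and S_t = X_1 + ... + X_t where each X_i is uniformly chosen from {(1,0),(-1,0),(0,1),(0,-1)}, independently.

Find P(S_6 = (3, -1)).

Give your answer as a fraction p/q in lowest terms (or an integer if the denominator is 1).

Let h be the number of horizontal steps (so 6-h are vertical). To end at (3,-1) need (h+3)/2 right-steps and ((6-h)-1)/2 up-steps.
Sum over h with 3 ≤ h ≤ 5, h ≡ 1 (mod 2), 6-h ≡ 1 (mod 2):
h=3: C(6,3)·C(3,3)·C(3,1) = 20·1·3 = 60
h=5: C(6,5)·C(5,4)·C(1,0) = 6·5·1 = 30
Total favorable: 90
Total paths: 4^6 = 4096
P = 90/4096 = 45/2048

Answer: 45/2048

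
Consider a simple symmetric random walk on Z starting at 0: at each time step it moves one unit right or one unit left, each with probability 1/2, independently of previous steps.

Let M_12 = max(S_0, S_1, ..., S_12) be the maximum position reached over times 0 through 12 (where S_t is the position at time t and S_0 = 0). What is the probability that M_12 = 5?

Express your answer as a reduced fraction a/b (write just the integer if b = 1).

Answer: 55/1024

Derivation:
Let M_12 = max(S_0,...,S_12). Use the reflection principle: for j ≥ 1, #{paths with M_12 ≥ j} = #{S_12 ≥ j} + #{S_12 ≥ j+1}.
By reflection, #{M_12 ≥ 5} = #{S_12 ≥ 5} + #{S_12 ≥ 6} = 299 + 299 = 598.
#{M_12 ≥ 6} = #{S_12 ≥ 6} + #{S_12 ≥ 7} = 299 + 79 = 378.
#{M_12 = 5} = 598 - 378 = 220.
P(M_12 = 5) = 220/4096 = 55/1024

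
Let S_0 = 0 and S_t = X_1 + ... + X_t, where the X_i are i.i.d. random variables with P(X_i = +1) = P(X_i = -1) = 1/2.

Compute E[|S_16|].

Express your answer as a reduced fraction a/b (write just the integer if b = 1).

Answer: 6435/2048

Derivation:
S_16 takes values m ≡ 0 (mod 2) with |m| ≤ 16; P(S_16=m) = C(16,(16+m)/2)/2^16.
Total paths: 2^16 = 65536
Distribution: P(S=-16)=1/65536, P(S=-14)=16/65536, P(S=-12)=120/65536, P(S=-10)=560/65536, P(S=-8)=1820/65536, P(S=-6)=4368/65536, P(S=-4)=8008/65536, P(S=-2)=11440/65536, P(S=0)=12870/65536, P(S=2)=11440/65536, P(S=4)=8008/65536, P(S=6)=4368/65536, P(S=8)=1820/65536, P(S=10)=560/65536, P(S=12)=120/65536, P(S=14)=16/65536, P(S=16)=1/65536
E[|S_16|] = Σ_m |m|·P(S_16=m) = 205920/65536 = 6435/2048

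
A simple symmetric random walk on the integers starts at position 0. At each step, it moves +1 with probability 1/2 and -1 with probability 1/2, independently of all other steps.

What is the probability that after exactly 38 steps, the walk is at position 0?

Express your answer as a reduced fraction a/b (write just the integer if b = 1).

Answer: 4418157975/34359738368

Derivation:
To return to 0 after 38 steps: need exactly 19 steps of +1 and 19 of -1.
Favorable paths: C(38,19) = 35345263800
Total paths: 2^38 = 274877906944
P = 35345263800/274877906944 = 4418157975/34359738368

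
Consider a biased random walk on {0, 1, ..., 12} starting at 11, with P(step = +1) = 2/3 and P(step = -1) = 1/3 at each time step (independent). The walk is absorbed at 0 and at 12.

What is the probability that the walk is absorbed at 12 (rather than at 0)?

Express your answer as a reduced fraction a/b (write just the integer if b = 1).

Answer: 4094/4095

Derivation:
Biased walk: p = 2/3, q = 1/3, r = q/p = 1/2
Gambler's ruin: P(hit 12 before 0 | start at 11) = (1 - r^a)/(1 - r^N)
r^11 = 1/2048; r^12 = 1/4096
P = (1 - 1/2048) / (1 - 1/4096) = 2047/2048 / 4095/4096 = 4094/4095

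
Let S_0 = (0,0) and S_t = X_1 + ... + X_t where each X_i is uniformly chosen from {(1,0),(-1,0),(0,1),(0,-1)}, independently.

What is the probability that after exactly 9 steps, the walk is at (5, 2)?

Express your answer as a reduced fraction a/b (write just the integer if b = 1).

Let h be the number of horizontal steps (so 9-h are vertical). To end at (5,2) need (h+5)/2 right-steps and ((9-h)+2)/2 up-steps.
Sum over h with 5 ≤ h ≤ 7, h ≡ 1 (mod 2), 9-h ≡ 0 (mod 2):
h=5: C(9,5)·C(5,5)·C(4,3) = 126·1·4 = 504
h=7: C(9,7)·C(7,6)·C(2,2) = 36·7·1 = 252
Total favorable: 756
Total paths: 4^9 = 262144
P = 756/262144 = 189/65536

Answer: 189/65536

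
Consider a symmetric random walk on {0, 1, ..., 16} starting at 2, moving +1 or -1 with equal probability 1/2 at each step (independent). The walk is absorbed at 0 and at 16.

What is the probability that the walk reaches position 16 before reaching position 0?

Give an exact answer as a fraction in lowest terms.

Symmetric walk (p = 1/2): the harmonic-function argument gives P(hit 16 before 0 | start at 2) = a/N.
P = 2/16 = 1/8

Answer: 1/8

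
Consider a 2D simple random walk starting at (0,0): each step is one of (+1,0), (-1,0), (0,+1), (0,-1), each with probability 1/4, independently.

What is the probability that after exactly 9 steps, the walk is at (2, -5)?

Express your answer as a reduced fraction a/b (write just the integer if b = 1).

Let h be the number of horizontal steps (so 9-h are vertical). To end at (2,-5) need (h+2)/2 right-steps and ((9-h)-5)/2 up-steps.
Sum over h with 2 ≤ h ≤ 4, h ≡ 0 (mod 2), 9-h ≡ 1 (mod 2):
h=2: C(9,2)·C(2,2)·C(7,1) = 36·1·7 = 252
h=4: C(9,4)·C(4,3)·C(5,0) = 126·4·1 = 504
Total favorable: 756
Total paths: 4^9 = 262144
P = 756/262144 = 189/65536

Answer: 189/65536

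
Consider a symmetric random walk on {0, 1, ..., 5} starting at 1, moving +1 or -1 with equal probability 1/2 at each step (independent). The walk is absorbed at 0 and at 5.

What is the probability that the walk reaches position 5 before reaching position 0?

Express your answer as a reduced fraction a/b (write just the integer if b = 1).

Symmetric walk (p = 1/2): the harmonic-function argument gives P(hit 5 before 0 | start at 1) = a/N.
P = 1/5 = 1/5

Answer: 1/5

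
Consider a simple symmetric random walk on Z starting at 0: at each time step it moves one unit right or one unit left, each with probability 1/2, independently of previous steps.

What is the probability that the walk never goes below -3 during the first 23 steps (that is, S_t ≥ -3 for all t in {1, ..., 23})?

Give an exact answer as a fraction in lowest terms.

Let f(t,s) = #length-t paths at position s with S_1..S_t all ≥ -3.
f(t,s) = f(t-1,s-1) + f(t-1,s+1) for s ≥ -3; f(t,s) = 0 for s < -3.
t=0: f(0,0)=1
t=1: f(1,-1)=1 f(1,1)=1
t=2: f(2,-2)=1 f(2,0)=2 f(2,2)=1
t=3: f(3,-3)=1 f(3,-1)=3 f(3,1)=3 f(3,3)=1
t=4: f(4,-2)=4 f(4,0)=6 f(4,2)=4 f(4,4)=1
t=5: f(5,-3)=4 f(5,-1)=10 f(5,1)=10 f(5,3)=5 f(5,5)=1
t=6: f(6,-2)=14 f(6,0)=20 f(6,2)=15 f(6,4)=6 f(6,6)=1
t=7: f(7,-3)=14 f(7,-1)=34 f(7,1)=35 f(7,3)=21 f(7,5)=7 f(7,7)=1
t=8: f(8,-2)=48 f(8,0)=69 f(8,2)=56 f(8,4)=28 f(8,6)=8 f(8,8)=1
t=9: f(9,-3)=48 f(9,-1)=117 f(9,1)=125 f(9,3)=84 f(9,5)=36 f(9,7)=9 f(9,9)=1
t=10: f(10,-2)=165 f(10,0)=242 f(10,2)=209 f(10,4)=120 f(10,6)=45 f(10,8)=10 f(10,10)=1
t=11: f(11,-3)=165 f(11,-1)=407 f(11,1)=451 f(11,3)=329 f(11,5)=165 f(11,7)=55 f(11,9)=11 f(11,11)=1
t=12: f(12,-2)=572 f(12,0)=858 f(12,2)=780 f(12,4)=494 f(12,6)=220 f(12,8)=66 f(12,10)=12 f(12,12)=1
t=13: f(13,-3)=572 f(13,-1)=1430 f(13,1)=1638 f(13,3)=1274 f(13,5)=714 f(13,7)=286 f(13,9)=78 f(13,11)=13 f(13,13)=1
t=14: f(14,-2)=2002 f(14,0)=3068 f(14,2)=2912 f(14,4)=1988 f(14,6)=1000 f(14,8)=364 f(14,10)=91 f(14,12)=14 f(14,14)=1
t=15: f(15,-3)=2002 f(15,-1)=5070 f(15,1)=5980 f(15,3)=4900 f(15,5)=2988 f(15,7)=1364 f(15,9)=455 f(15,11)=105 f(15,13)=15 f(15,15)=1
t=16: f(16,-2)=7072 f(16,0)=11050 f(16,2)=10880 f(16,4)=7888 f(16,6)=4352 f(16,8)=1819 f(16,10)=560 f(16,12)=120 f(16,14)=16 f(16,16)=1
t=17: f(17,-3)=7072 f(17,-1)=18122 f(17,1)=21930 f(17,3)=18768 f(17,5)=12240 f(17,7)=6171 f(17,9)=2379 f(17,11)=680 f(17,13)=136 f(17,15)=17 f(17,17)=1
t=18: f(18,-2)=25194 f(18,0)=40052 f(18,2)=40698 f(18,4)=31008 f(18,6)=18411 f(18,8)=8550 f(18,10)=3059 f(18,12)=816 f(18,14)=153 f(18,16)=18 f(18,18)=1
t=19: f(19,-3)=25194 f(19,-1)=65246 f(19,1)=80750 f(19,3)=71706 f(19,5)=49419 f(19,7)=26961 f(19,9)=11609 f(19,11)=3875 f(19,13)=969 f(19,15)=171 f(19,17)=19 f(19,19)=1
t=20: f(20,-2)=90440 f(20,0)=145996 f(20,2)=152456 f(20,4)=121125 f(20,6)=76380 f(20,8)=38570 f(20,10)=15484 f(20,12)=4844 f(20,14)=1140 f(20,16)=190 f(20,18)=20 f(20,20)=1
t=21: f(21,-3)=90440 f(21,-1)=236436 f(21,1)=298452 f(21,3)=273581 f(21,5)=197505 f(21,7)=114950 f(21,9)=54054 f(21,11)=20328 f(21,13)=5984 f(21,15)=1330 f(21,17)=210 f(21,19)=21 f(21,21)=1
t=22: f(22,-2)=326876 f(22,0)=534888 f(22,2)=572033 f(22,4)=471086 f(22,6)=312455 f(22,8)=169004 f(22,10)=74382 f(22,12)=26312 f(22,14)=7314 f(22,16)=1540 f(22,18)=231 f(22,20)=22 f(22,22)=1
t=23: f(23,-3)=326876 f(23,-1)=861764 f(23,1)=1106921 f(23,3)=1043119 f(23,5)=783541 f(23,7)=481459 f(23,9)=243386 f(23,11)=100694 f(23,13)=33626 f(23,15)=8854 f(23,17)=1771 f(23,19)=253 f(23,21)=23 f(23,23)=1
Σ_s f(23,s) = 4992288
P = 4992288/8388608 = 156009/262144

Answer: 156009/262144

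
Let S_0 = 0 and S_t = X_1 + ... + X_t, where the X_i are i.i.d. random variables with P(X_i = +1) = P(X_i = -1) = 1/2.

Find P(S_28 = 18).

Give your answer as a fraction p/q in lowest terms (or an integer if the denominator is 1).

Answer: 12285/33554432

Derivation:
To reach position 18 after 28 steps: need 23 steps of +1 and 5 of -1.
Favorable paths: C(28,23) = 98280
Total paths: 2^28 = 268435456
P = 98280/268435456 = 12285/33554432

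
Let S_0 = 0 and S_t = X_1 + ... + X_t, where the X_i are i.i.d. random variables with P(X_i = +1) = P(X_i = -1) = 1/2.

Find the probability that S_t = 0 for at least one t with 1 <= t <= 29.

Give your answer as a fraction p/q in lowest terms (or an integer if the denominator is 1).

Answer: 28539857/33554432

Derivation:
Count via complement. Let g(t,s) = #length-t paths at position s with S_1..S_t all ≠ 0.
g(t,s) = g(t-1,s-1) + g(t-1,s+1) for s ≠ 0; g(t,0) = 0.
t=0: g(0,0)=1
t=1: g(1,-1)=1 g(1,1)=1
t=2: g(2,-2)=1 g(2,2)=1
t=3: g(3,-3)=1 g(3,-1)=1 g(3,1)=1 g(3,3)=1
t=4: g(4,-4)=1 g(4,-2)=2 g(4,2)=2 g(4,4)=1
t=5: g(5,-5)=1 g(5,-3)=3 g(5,-1)=2 g(5,1)=2 g(5,3)=3 g(5,5)=1
t=6: g(6,-6)=1 g(6,-4)=4 g(6,-2)=5 g(6,2)=5 g(6,4)=4 g(6,6)=1
t=7: g(7,-7)=1 g(7,-5)=5 g(7,-3)=9 g(7,-1)=5 g(7,1)=5 g(7,3)=9 g(7,5)=5 g(7,7)=1
t=8: g(8,-8)=1 g(8,-6)=6 g(8,-4)=14 g(8,-2)=14 g(8,2)=14 g(8,4)=14 g(8,6)=6 g(8,8)=1
t=9: g(9,-9)=1 g(9,-7)=7 g(9,-5)=20 g(9,-3)=28 g(9,-1)=14 g(9,1)=14 g(9,3)=28 g(9,5)=20 g(9,7)=7 g(9,9)=1
t=10: g(10,-10)=1 g(10,-8)=8 g(10,-6)=27 g(10,-4)=48 g(10,-2)=42 g(10,2)=42 g(10,4)=48 g(10,6)=27 g(10,8)=8 g(10,10)=1
t=11: g(11,-11)=1 g(11,-9)=9 g(11,-7)=35 g(11,-5)=75 g(11,-3)=90 g(11,-1)=42 g(11,1)=42 g(11,3)=90 g(11,5)=75 g(11,7)=35 g(11,9)=9 g(11,11)=1
t=12: g(12,-12)=1 g(12,-10)=10 g(12,-8)=44 g(12,-6)=110 g(12,-4)=165 g(12,-2)=132 g(12,2)=132 g(12,4)=165 g(12,6)=110 g(12,8)=44 g(12,10)=10 g(12,12)=1
t=13: g(13,-13)=1 g(13,-11)=11 g(13,-9)=54 g(13,-7)=154 g(13,-5)=275 g(13,-3)=297 g(13,-1)=132 g(13,1)=132 g(13,3)=297 g(13,5)=275 g(13,7)=154 g(13,9)=54 g(13,11)=11 g(13,13)=1
t=14: g(14,-14)=1 g(14,-12)=12 g(14,-10)=65 g(14,-8)=208 g(14,-6)=429 g(14,-4)=572 g(14,-2)=429 g(14,2)=429 g(14,4)=572 g(14,6)=429 g(14,8)=208 g(14,10)=65 g(14,12)=12 g(14,14)=1
t=15: g(15,-15)=1 g(15,-13)=13 g(15,-11)=77 g(15,-9)=273 g(15,-7)=637 g(15,-5)=1001 g(15,-3)=1001 g(15,-1)=429 g(15,1)=429 g(15,3)=1001 g(15,5)=1001 g(15,7)=637 g(15,9)=273 g(15,11)=77 g(15,13)=13 g(15,15)=1
t=16: g(16,-16)=1 g(16,-14)=14 g(16,-12)=90 g(16,-10)=350 g(16,-8)=910 g(16,-6)=1638 g(16,-4)=2002 g(16,-2)=1430 g(16,2)=1430 g(16,4)=2002 g(16,6)=1638 g(16,8)=910 g(16,10)=350 g(16,12)=90 g(16,14)=14 g(16,16)=1
t=17: g(17,-17)=1 g(17,-15)=15 g(17,-13)=104 g(17,-11)=440 g(17,-9)=1260 g(17,-7)=2548 g(17,-5)=3640 g(17,-3)=3432 g(17,-1)=1430 g(17,1)=1430 g(17,3)=3432 g(17,5)=3640 g(17,7)=2548 g(17,9)=1260 g(17,11)=440 g(17,13)=104 g(17,15)=15 g(17,17)=1
t=18: g(18,-18)=1 g(18,-16)=16 g(18,-14)=119 g(18,-12)=544 g(18,-10)=1700 g(18,-8)=3808 g(18,-6)=6188 g(18,-4)=7072 g(18,-2)=4862 g(18,2)=4862 g(18,4)=7072 g(18,6)=6188 g(18,8)=3808 g(18,10)=1700 g(18,12)=544 g(18,14)=119 g(18,16)=16 g(18,18)=1
t=19: g(19,-19)=1 g(19,-17)=17 g(19,-15)=135 g(19,-13)=663 g(19,-11)=2244 g(19,-9)=5508 g(19,-7)=9996 g(19,-5)=13260 g(19,-3)=11934 g(19,-1)=4862 g(19,1)=4862 g(19,3)=11934 g(19,5)=13260 g(19,7)=9996 g(19,9)=5508 g(19,11)=2244 g(19,13)=663 g(19,15)=135 g(19,17)=17 g(19,19)=1
t=20: g(20,-20)=1 g(20,-18)=18 g(20,-16)=152 g(20,-14)=798 g(20,-12)=2907 g(20,-10)=7752 g(20,-8)=15504 g(20,-6)=23256 g(20,-4)=25194 g(20,-2)=16796 g(20,2)=16796 g(20,4)=25194 g(20,6)=23256 g(20,8)=15504 g(20,10)=7752 g(20,12)=2907 g(20,14)=798 g(20,16)=152 g(20,18)=18 g(20,20)=1
t=21: g(21,-21)=1 g(21,-19)=19 g(21,-17)=170 g(21,-15)=950 g(21,-13)=3705 g(21,-11)=10659 g(21,-9)=23256 g(21,-7)=38760 g(21,-5)=48450 g(21,-3)=41990 g(21,-1)=16796 g(21,1)=16796 g(21,3)=41990 g(21,5)=48450 g(21,7)=38760 g(21,9)=23256 g(21,11)=10659 g(21,13)=3705 g(21,15)=950 g(21,17)=170 g(21,19)=19 g(21,21)=1
t=22: g(22,-22)=1 g(22,-20)=20 g(22,-18)=189 g(22,-16)=1120 g(22,-14)=4655 g(22,-12)=14364 g(22,-10)=33915 g(22,-8)=62016 g(22,-6)=87210 g(22,-4)=90440 g(22,-2)=58786 g(22,2)=58786 g(22,4)=90440 g(22,6)=87210 g(22,8)=62016 g(22,10)=33915 g(22,12)=14364 g(22,14)=4655 g(22,16)=1120 g(22,18)=189 g(22,20)=20 g(22,22)=1
t=23: g(23,-23)=1 g(23,-21)=21 g(23,-19)=209 g(23,-17)=1309 g(23,-15)=5775 g(23,-13)=19019 g(23,-11)=48279 g(23,-9)=95931 g(23,-7)=149226 g(23,-5)=177650 g(23,-3)=149226 g(23,-1)=58786 g(23,1)=58786 g(23,3)=149226 g(23,5)=177650 g(23,7)=149226 g(23,9)=95931 g(23,11)=48279 g(23,13)=19019 g(23,15)=5775 g(23,17)=1309 g(23,19)=209 g(23,21)=21 g(23,23)=1
t=24: g(24,-24)=1 g(24,-22)=22 g(24,-20)=230 g(24,-18)=1518 g(24,-16)=7084 g(24,-14)=24794 g(24,-12)=67298 g(24,-10)=144210 g(24,-8)=245157 g(24,-6)=326876 g(24,-4)=326876 g(24,-2)=208012 g(24,2)=208012 g(24,4)=326876 g(24,6)=326876 g(24,8)=245157 g(24,10)=144210 g(24,12)=67298 g(24,14)=24794 g(24,16)=7084 g(24,18)=1518 g(24,20)=230 g(24,22)=22 g(24,24)=1
t=25: g(25,-25)=1 g(25,-23)=23 g(25,-21)=252 g(25,-19)=1748 g(25,-17)=8602 g(25,-15)=31878 g(25,-13)=92092 g(25,-11)=211508 g(25,-9)=389367 g(25,-7)=572033 g(25,-5)=653752 g(25,-3)=534888 g(25,-1)=208012 g(25,1)=208012 g(25,3)=534888 g(25,5)=653752 g(25,7)=572033 g(25,9)=389367 g(25,11)=211508 g(25,13)=92092 g(25,15)=31878 g(25,17)=8602 g(25,19)=1748 g(25,21)=252 g(25,23)=23 g(25,25)=1
t=26: g(26,-26)=1 g(26,-24)=24 g(26,-22)=275 g(26,-20)=2000 g(26,-18)=10350 g(26,-16)=40480 g(26,-14)=123970 g(26,-12)=303600 g(26,-10)=600875 g(26,-8)=961400 g(26,-6)=1225785 g(26,-4)=1188640 g(26,-2)=742900 g(26,2)=742900 g(26,4)=1188640 g(26,6)=1225785 g(26,8)=961400 g(26,10)=600875 g(26,12)=303600 g(26,14)=123970 g(26,16)=40480 g(26,18)=10350 g(26,20)=2000 g(26,22)=275 g(26,24)=24 g(26,26)=1
t=27: g(27,-27)=1 g(27,-25)=25 g(27,-23)=299 g(27,-21)=2275 g(27,-19)=12350 g(27,-17)=50830 g(27,-15)=164450 g(27,-13)=427570 g(27,-11)=904475 g(27,-9)=1562275 g(27,-7)=2187185 g(27,-5)=2414425 g(27,-3)=1931540 g(27,-1)=742900 g(27,1)=742900 g(27,3)=1931540 g(27,5)=2414425 g(27,7)=2187185 g(27,9)=1562275 g(27,11)=904475 g(27,13)=427570 g(27,15)=164450 g(27,17)=50830 g(27,19)=12350 g(27,21)=2275 g(27,23)=299 g(27,25)=25 g(27,27)=1
t=28: g(28,-28)=1 g(28,-26)=26 g(28,-24)=324 g(28,-22)=2574 g(28,-20)=14625 g(28,-18)=63180 g(28,-16)=215280 g(28,-14)=592020 g(28,-12)=1332045 g(28,-10)=2466750 g(28,-8)=3749460 g(28,-6)=4601610 g(28,-4)=4345965 g(28,-2)=2674440 g(28,2)=2674440 g(28,4)=4345965 g(28,6)=4601610 g(28,8)=3749460 g(28,10)=2466750 g(28,12)=1332045 g(28,14)=592020 g(28,16)=215280 g(28,18)=63180 g(28,20)=14625 g(28,22)=2574 g(28,24)=324 g(28,26)=26 g(28,28)=1
t=29: g(29,-29)=1 g(29,-27)=27 g(29,-25)=350 g(29,-23)=2898 g(29,-21)=17199 g(29,-19)=77805 g(29,-17)=278460 g(29,-15)=807300 g(29,-13)=1924065 g(29,-11)=3798795 g(29,-9)=6216210 g(29,-7)=8351070 g(29,-5)=8947575 g(29,-3)=7020405 g(29,-1)=2674440 g(29,1)=2674440 g(29,3)=7020405 g(29,5)=8947575 g(29,7)=8351070 g(29,9)=6216210 g(29,11)=3798795 g(29,13)=1924065 g(29,15)=807300 g(29,17)=278460 g(29,19)=77805 g(29,21)=17199 g(29,23)=2898 g(29,25)=350 g(29,27)=27 g(29,29)=1
Paths never hitting 0: Σ_s g(29,s) = 80233200
Paths hitting 0: 2^29 - 80233200 = 456637712
P = 456637712/536870912 = 28539857/33554432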